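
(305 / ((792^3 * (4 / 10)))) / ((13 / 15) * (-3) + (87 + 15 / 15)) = 125 / 6955103232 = 0.00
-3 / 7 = -0.43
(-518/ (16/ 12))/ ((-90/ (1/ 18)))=259/ 1080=0.24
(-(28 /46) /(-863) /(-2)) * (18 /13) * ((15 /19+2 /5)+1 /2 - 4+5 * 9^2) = -4820193 /24513515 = -0.20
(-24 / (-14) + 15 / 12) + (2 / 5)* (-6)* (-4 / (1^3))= 1759 / 140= 12.56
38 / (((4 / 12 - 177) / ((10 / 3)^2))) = -380 / 159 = -2.39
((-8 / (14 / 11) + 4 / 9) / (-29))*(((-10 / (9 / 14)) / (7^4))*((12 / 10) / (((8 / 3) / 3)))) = -368 / 208887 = -0.00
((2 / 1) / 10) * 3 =3 / 5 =0.60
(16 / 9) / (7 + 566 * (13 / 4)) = 32 / 33237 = 0.00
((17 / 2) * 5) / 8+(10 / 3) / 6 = 845 / 144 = 5.87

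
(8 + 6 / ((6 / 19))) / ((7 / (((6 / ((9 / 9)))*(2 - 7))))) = -810 / 7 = -115.71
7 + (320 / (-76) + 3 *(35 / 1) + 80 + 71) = 4917 / 19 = 258.79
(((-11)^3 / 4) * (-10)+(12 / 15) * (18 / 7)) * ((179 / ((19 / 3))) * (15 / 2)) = 375474159 / 532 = 705778.49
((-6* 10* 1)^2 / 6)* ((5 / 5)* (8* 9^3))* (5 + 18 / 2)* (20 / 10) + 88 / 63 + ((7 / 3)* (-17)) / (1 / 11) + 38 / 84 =12345122855 / 126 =97977165.52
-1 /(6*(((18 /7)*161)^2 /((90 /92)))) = -5 /5256144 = -0.00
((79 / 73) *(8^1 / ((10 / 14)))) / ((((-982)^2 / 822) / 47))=42729204 / 87994565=0.49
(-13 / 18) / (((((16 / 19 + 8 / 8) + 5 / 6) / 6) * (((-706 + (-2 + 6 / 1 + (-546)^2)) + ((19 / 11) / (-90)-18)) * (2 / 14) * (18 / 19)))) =-722722 / 17959743281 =-0.00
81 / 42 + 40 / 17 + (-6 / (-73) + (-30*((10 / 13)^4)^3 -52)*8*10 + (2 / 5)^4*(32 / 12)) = -3232110553594447989230443 / 758964245471221676250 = -4258.58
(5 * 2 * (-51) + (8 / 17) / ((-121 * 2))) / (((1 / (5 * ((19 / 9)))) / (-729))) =8072624430 / 2057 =3924464.96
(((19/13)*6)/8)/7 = 57/364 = 0.16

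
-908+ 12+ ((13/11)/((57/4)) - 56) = -596852/627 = -951.92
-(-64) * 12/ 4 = 192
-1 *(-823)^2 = -677329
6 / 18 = 1 / 3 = 0.33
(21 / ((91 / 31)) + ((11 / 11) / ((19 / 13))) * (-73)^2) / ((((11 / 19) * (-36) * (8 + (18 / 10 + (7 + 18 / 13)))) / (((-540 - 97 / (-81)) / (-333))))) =-24613779140 / 1578163257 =-15.60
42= 42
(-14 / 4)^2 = 49 / 4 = 12.25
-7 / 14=-1 / 2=-0.50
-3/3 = -1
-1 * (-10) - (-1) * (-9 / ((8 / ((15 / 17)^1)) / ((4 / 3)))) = 295 / 34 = 8.68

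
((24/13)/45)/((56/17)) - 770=-1051033/1365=-769.99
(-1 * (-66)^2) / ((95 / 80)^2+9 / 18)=-2280.44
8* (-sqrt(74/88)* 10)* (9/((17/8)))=-2880* sqrt(407)/187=-310.70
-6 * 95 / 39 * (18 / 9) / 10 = -38 / 13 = -2.92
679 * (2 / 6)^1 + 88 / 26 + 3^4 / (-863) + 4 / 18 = 23207812 / 100971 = 229.85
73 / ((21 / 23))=1679 / 21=79.95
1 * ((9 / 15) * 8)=24 / 5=4.80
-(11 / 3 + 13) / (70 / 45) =-10.71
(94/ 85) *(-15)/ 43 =-282/ 731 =-0.39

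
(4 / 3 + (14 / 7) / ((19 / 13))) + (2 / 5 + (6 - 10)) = -256 / 285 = -0.90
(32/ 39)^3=32768/ 59319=0.55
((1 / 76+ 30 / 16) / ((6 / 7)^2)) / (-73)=-14063 / 399456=-0.04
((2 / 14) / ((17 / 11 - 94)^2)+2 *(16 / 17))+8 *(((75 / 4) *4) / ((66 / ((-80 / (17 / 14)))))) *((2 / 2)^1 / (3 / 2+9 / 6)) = -267745681277 / 1353884301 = -197.76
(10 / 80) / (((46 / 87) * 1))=87 / 368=0.24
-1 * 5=-5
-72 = -72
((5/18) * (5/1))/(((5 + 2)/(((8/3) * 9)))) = 100/21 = 4.76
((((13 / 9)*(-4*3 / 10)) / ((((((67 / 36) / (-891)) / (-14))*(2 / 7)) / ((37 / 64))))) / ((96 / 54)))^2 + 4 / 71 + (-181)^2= 22829950216113529719 / 130547302400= 174878758.86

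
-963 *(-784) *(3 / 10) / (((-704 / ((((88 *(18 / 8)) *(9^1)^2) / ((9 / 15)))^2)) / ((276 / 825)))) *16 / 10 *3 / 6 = -1538062529976 / 25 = -61522501199.04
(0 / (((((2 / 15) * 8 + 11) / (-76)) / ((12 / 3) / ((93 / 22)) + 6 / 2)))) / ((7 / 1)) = 0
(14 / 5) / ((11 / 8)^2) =896 / 605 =1.48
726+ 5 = 731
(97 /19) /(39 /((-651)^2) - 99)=-0.05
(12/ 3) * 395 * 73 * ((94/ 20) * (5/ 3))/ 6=1355245/ 9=150582.78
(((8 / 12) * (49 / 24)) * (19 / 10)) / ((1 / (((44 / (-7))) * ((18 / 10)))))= -1463 / 50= -29.26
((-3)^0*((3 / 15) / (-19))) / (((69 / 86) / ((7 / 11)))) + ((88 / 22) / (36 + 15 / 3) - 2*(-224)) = 1324688378 / 2956305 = 448.09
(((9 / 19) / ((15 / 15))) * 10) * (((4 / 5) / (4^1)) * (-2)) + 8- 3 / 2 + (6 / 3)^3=479 / 38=12.61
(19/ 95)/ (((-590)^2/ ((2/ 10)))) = 0.00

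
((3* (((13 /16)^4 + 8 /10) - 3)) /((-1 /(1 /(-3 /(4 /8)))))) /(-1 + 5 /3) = -1734273 /1310720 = -1.32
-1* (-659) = 659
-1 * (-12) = 12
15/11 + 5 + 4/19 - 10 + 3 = -89/209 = -0.43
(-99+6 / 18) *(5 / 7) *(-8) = 11840 / 21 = 563.81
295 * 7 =2065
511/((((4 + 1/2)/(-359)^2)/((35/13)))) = 4610073370/117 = 39402336.50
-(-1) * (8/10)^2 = 16/25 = 0.64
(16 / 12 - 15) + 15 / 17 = -652 / 51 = -12.78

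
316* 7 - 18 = 2194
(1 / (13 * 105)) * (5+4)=3 / 455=0.01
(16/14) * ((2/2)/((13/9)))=72/91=0.79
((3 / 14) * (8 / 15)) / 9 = 4 / 315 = 0.01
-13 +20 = 7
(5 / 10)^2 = 1 / 4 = 0.25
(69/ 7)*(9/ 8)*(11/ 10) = 6831/ 560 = 12.20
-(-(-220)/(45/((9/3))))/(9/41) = -1804/27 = -66.81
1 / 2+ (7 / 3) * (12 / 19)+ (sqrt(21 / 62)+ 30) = sqrt(1302) / 62+ 1215 / 38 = 32.56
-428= -428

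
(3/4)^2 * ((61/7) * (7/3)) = 11.44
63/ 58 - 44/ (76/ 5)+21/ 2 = 4789/ 551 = 8.69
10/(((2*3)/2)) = 10/3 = 3.33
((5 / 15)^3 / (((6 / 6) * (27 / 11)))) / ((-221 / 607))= -6677 / 161109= -0.04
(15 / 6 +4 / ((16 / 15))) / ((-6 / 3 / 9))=-225 / 8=-28.12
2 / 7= 0.29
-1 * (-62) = 62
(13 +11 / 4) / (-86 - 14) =-63 / 400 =-0.16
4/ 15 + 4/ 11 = 104/ 165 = 0.63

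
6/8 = 3/4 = 0.75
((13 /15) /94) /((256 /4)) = 13 /90240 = 0.00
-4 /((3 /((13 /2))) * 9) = -26 /27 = -0.96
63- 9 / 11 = 684 / 11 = 62.18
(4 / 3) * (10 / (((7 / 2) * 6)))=0.63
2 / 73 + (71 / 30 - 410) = -892657 / 2190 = -407.61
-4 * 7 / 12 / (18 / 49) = -343 / 54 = -6.35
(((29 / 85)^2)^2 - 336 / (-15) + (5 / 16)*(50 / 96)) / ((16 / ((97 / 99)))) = 87793348007501 / 63502686720000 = 1.38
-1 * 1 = -1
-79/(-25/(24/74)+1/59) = 55932/54563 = 1.03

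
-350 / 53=-6.60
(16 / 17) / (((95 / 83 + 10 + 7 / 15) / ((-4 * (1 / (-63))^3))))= 3320 / 2560397931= 0.00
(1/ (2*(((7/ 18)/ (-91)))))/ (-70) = 117/ 70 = 1.67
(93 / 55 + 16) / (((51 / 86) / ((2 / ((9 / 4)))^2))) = 5355392 / 227205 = 23.57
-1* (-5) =5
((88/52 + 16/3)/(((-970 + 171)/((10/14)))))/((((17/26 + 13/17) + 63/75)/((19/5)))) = -260300/24632559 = -0.01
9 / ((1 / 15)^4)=455625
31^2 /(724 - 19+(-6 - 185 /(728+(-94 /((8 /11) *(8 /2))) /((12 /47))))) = 2999281 /2180619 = 1.38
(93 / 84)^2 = 961 / 784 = 1.23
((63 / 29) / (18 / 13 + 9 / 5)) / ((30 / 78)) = 1183 / 667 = 1.77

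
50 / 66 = 25 / 33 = 0.76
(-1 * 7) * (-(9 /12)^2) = 3.94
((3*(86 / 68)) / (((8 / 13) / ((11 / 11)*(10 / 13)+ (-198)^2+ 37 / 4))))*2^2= 263047641 / 272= 967086.92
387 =387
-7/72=-0.10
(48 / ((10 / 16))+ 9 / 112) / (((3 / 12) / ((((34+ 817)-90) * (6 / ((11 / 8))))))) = 393159996 / 385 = 1021194.79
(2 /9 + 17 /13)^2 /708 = 32041 /9691812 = 0.00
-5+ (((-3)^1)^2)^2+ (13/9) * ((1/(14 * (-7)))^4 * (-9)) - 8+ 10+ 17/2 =7978484571/92236816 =86.50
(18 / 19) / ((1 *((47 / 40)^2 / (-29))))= -835200 / 41971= -19.90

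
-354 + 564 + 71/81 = 17081/81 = 210.88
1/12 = 0.08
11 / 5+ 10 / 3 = 83 / 15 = 5.53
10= 10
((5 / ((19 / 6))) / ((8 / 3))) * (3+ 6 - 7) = 45 / 38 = 1.18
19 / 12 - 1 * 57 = -665 / 12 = -55.42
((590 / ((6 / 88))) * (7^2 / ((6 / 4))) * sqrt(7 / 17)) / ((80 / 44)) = 1399244 * sqrt(119) / 153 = 99764.38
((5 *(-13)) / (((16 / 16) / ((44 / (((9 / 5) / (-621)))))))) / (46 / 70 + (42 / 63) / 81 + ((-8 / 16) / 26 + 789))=436377942000 / 349228903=1249.55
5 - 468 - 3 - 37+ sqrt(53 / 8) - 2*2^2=-511+ sqrt(106) / 4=-508.43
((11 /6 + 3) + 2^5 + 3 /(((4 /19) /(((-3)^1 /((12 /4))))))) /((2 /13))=3523 /24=146.79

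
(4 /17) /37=4 /629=0.01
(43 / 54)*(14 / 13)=301 / 351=0.86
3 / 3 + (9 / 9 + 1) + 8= 11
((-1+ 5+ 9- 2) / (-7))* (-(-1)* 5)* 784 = -6160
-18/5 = -3.60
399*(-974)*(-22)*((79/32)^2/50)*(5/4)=13339781763/10240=1302713.06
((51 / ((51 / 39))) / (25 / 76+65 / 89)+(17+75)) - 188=-424044 / 7165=-59.18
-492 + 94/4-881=-2699/2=-1349.50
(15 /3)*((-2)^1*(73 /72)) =-365 /36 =-10.14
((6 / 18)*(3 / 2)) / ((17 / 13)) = 13 / 34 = 0.38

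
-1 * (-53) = 53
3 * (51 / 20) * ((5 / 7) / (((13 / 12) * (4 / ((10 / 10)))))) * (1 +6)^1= 459 / 52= 8.83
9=9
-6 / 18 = -1 / 3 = -0.33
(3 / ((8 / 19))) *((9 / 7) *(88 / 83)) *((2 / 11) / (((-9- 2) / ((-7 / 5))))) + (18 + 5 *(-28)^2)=17977996 / 4565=3938.22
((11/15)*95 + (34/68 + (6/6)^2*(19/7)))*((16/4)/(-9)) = -6122/189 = -32.39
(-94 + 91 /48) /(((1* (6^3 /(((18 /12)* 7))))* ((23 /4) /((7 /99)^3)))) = -10614821 /38563563456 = -0.00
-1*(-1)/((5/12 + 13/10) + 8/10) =60/151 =0.40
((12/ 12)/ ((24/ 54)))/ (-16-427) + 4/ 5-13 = -108137/ 8860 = -12.21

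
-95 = -95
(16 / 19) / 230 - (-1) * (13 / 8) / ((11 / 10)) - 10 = -819023 / 96140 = -8.52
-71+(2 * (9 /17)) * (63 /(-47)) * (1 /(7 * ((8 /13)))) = -227969 /3196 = -71.33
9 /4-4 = -7 /4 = -1.75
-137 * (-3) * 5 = 2055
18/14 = 9/7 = 1.29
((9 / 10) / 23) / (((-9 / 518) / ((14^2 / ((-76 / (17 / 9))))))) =215747 / 19665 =10.97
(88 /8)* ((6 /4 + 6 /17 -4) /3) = -803 /102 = -7.87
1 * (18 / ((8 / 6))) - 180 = -333 / 2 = -166.50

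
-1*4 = -4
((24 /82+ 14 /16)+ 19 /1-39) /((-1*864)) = 2059 /94464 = 0.02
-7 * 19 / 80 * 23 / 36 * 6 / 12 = -3059 / 5760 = -0.53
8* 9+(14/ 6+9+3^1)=259/ 3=86.33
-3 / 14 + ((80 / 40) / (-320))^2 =-38393 / 179200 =-0.21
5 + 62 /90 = 256 /45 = 5.69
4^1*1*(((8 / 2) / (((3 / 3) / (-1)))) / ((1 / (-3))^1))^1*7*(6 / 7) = 288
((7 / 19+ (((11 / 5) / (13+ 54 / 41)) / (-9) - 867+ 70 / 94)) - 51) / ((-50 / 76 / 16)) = 692111246176 / 31037625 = 22299.10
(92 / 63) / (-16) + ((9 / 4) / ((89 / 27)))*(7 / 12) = 27533 / 89712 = 0.31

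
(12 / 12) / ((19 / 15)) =15 / 19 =0.79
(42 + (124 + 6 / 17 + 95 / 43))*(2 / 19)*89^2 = 1952035398 / 13889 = 140545.42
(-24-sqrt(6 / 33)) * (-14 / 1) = 14 * sqrt(22) / 11 + 336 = 341.97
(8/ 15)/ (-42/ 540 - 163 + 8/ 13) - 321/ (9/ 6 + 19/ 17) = -2074599570/ 16917209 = -122.63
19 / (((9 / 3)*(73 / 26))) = 494 / 219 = 2.26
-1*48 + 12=-36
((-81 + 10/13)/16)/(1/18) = -90.26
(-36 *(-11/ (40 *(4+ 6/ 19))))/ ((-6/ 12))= -1881/ 410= -4.59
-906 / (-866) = 1.05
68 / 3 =22.67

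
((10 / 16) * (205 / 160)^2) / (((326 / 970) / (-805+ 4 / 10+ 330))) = -1934671305 / 1335296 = -1448.87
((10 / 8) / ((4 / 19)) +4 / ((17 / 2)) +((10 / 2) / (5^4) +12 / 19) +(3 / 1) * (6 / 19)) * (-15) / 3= -5164793 / 129200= -39.98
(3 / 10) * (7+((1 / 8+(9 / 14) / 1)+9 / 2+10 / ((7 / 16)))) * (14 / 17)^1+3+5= 11341 / 680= 16.68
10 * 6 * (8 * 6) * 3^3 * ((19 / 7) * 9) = 13296960 / 7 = 1899565.71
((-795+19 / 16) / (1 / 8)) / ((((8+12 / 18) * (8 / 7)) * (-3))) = 6839 / 32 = 213.72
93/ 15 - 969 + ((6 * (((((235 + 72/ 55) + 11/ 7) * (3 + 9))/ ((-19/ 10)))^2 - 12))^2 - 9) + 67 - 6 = 4201373436421313470950127926/ 22905897280805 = 183418854320194.58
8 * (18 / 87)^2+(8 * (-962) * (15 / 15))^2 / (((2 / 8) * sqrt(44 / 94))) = 288 / 841+118456832 * sqrt(1034) / 11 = 346280230.85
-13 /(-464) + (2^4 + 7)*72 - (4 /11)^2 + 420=116549093 /56144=2075.90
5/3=1.67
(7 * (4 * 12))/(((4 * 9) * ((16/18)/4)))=42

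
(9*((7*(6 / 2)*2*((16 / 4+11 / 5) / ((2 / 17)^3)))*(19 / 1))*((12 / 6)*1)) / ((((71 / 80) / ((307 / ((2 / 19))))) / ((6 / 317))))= 76564434859416 / 22507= 3401805432.06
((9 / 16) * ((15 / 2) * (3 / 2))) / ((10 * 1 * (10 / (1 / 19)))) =81 / 24320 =0.00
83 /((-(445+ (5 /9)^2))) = -6723 /36070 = -0.19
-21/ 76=-0.28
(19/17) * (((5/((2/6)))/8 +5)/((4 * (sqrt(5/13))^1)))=209 * sqrt(65)/544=3.10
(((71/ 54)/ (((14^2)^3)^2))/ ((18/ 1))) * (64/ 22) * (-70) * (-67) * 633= 5018635/ 451020320771328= 0.00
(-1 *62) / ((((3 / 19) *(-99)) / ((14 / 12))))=4123 / 891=4.63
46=46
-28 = -28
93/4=23.25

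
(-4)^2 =16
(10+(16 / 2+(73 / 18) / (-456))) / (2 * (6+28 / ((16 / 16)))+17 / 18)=147671 / 565896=0.26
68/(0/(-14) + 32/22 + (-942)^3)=-11/135218614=-0.00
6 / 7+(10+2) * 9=762 / 7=108.86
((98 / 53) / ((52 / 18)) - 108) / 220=-0.49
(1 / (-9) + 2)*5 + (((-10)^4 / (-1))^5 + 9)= -899999999999999999834 / 9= -99999999999999999981.56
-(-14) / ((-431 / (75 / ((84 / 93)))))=-2325 / 862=-2.70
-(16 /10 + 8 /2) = -28 /5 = -5.60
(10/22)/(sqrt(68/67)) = 5 * sqrt(1139)/374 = 0.45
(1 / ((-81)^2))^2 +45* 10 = 19371024451 / 43046721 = 450.00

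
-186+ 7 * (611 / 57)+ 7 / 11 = -69176 / 627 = -110.33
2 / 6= 1 / 3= 0.33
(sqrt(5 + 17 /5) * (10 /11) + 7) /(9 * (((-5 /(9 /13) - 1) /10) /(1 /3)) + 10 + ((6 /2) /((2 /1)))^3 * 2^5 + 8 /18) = 90 * sqrt(210) /47641 + 315 /4331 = 0.10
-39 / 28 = -1.39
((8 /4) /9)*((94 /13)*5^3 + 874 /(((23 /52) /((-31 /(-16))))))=123041 /117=1051.63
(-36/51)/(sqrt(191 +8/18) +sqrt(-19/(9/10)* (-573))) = -36/(17* sqrt(1723) +17* sqrt(108870)) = -0.01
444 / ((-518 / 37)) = -222 / 7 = -31.71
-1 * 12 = -12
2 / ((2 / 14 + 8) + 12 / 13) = 182 / 825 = 0.22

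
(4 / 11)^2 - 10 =-1194 / 121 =-9.87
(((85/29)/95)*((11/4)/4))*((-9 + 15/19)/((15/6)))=-7293/104690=-0.07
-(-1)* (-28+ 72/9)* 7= -140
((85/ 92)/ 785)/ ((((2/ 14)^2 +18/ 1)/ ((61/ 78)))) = 50813/ 994816056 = 0.00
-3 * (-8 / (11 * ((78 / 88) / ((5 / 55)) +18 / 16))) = 64 / 319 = 0.20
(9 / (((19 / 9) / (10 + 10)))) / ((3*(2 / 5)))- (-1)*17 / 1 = 1673 / 19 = 88.05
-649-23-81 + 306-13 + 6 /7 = -3214 /7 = -459.14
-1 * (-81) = 81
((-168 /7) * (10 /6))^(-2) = 1 /1600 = 0.00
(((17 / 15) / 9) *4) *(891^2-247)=53967112 / 135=399756.39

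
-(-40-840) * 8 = 7040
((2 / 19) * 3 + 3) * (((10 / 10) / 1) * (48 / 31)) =5.13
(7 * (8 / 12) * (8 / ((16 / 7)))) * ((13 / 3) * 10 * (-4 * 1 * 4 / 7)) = -1617.78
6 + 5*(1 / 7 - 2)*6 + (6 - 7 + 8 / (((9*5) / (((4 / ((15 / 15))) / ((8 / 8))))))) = -15751 / 315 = -50.00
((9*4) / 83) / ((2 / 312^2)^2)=85282689024 / 83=1027502277.40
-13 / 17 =-0.76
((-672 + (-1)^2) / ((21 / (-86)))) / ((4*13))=28853 / 546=52.84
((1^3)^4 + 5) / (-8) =-3 / 4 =-0.75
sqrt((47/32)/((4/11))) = sqrt(1034)/16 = 2.01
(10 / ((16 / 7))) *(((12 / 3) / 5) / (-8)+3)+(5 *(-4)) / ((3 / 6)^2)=-1077 / 16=-67.31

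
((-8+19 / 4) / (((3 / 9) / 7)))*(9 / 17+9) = -22113 / 34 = -650.38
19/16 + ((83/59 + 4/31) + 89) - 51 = 1191727/29264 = 40.72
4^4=256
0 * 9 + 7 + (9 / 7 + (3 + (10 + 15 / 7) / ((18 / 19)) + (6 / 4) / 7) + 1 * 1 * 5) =1847 / 63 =29.32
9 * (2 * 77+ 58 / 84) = 19491 / 14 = 1392.21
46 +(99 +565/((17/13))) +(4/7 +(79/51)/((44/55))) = 827621/1428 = 579.57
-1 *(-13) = 13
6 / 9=2 / 3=0.67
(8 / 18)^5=1024 / 59049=0.02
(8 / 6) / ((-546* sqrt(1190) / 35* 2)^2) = 5 / 4343976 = 0.00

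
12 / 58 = 6 / 29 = 0.21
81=81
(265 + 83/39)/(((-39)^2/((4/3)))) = 0.23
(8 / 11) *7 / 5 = 56 / 55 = 1.02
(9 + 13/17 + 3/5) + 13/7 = 7272/595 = 12.22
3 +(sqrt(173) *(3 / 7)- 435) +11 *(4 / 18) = -3866 / 9 +3 *sqrt(173) / 7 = -423.92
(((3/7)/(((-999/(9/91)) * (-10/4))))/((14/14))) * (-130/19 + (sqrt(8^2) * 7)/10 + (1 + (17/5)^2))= 0.00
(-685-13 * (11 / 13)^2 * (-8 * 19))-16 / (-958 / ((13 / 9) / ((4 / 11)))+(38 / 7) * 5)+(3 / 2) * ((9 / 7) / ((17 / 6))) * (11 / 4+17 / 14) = 3399099034269 / 4640139868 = 732.54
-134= -134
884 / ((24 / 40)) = 4420 / 3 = 1473.33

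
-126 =-126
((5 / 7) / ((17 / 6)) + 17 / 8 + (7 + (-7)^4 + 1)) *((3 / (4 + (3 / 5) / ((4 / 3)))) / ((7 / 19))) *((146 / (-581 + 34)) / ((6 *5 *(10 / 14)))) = -3184040197 / 57932770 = -54.96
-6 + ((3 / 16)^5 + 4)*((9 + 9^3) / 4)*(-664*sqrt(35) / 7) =-414182.62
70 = 70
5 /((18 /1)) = 5 /18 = 0.28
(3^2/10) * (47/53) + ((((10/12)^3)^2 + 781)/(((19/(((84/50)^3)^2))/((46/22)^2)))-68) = 236490387419493611/59495605468750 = 3974.92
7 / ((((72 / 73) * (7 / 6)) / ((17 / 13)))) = 7.96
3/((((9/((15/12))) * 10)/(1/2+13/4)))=5/32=0.16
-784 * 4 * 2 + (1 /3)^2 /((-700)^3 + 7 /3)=-6272.00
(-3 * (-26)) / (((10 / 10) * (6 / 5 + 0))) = 65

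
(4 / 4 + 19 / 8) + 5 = 67 / 8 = 8.38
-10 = -10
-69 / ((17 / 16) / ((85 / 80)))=-69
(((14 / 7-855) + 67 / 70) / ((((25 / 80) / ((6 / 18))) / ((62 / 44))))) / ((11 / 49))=-17256708 / 3025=-5704.70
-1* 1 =-1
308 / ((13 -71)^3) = -77 / 48778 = -0.00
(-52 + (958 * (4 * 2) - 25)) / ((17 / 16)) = 121392 / 17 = 7140.71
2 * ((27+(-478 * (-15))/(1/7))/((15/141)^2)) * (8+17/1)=221858706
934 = 934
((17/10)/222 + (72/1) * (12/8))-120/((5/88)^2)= -82280287/2220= -37063.19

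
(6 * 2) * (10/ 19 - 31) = -6948/ 19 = -365.68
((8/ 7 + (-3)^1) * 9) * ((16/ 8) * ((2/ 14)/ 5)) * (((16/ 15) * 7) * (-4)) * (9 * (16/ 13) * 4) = 221184/ 175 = 1263.91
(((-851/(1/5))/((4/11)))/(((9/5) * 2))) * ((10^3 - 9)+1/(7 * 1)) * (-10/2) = 4059163625/252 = 16107792.16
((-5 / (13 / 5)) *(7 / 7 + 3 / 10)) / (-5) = 1 / 2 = 0.50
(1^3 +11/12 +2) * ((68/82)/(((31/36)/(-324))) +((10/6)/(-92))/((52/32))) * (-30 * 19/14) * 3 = 794192635315/5320406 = 149272.94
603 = 603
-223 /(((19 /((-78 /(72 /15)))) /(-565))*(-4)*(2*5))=1637935 /608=2693.97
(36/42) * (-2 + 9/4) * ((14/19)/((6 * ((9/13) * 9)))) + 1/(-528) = 631/270864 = 0.00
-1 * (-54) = 54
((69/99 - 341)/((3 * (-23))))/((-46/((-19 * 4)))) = 426740/52371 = 8.15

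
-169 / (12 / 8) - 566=-678.67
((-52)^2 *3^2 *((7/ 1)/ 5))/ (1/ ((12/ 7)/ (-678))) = -48672/ 565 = -86.15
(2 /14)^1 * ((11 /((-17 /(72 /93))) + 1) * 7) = 263 /527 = 0.50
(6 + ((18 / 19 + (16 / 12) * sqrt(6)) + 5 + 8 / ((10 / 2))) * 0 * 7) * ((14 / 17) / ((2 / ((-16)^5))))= -44040192 / 17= -2590599.53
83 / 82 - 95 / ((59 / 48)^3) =-844465223 / 16841078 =-50.14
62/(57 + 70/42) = 93/88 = 1.06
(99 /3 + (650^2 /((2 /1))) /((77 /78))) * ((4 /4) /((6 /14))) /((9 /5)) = 27466735 /99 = 277441.77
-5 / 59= -0.08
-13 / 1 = -13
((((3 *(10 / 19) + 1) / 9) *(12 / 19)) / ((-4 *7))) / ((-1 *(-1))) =-7 / 1083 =-0.01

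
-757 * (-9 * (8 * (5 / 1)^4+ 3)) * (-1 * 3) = -102256317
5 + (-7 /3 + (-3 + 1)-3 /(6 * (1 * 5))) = 17 /30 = 0.57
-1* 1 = -1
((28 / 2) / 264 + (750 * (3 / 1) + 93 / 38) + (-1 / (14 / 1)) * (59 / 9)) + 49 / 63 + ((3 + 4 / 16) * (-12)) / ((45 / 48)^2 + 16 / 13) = 39343463657 / 17608668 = 2234.32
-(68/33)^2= -4624/1089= -4.25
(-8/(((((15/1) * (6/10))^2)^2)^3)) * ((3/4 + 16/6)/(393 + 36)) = -82/363486813451047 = -0.00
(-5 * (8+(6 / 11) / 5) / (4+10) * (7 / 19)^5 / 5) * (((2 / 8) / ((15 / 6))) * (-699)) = 0.27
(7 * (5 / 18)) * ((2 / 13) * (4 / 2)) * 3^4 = 630 / 13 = 48.46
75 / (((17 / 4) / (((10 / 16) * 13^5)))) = 139234875 / 34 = 4095143.38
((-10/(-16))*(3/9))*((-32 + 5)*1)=-45/8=-5.62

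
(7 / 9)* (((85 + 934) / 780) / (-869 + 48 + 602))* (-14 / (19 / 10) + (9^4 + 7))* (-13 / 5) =222285679 / 2808675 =79.14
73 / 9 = 8.11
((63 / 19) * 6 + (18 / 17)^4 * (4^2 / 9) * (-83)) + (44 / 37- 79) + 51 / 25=-354252553862 / 1467881575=-241.34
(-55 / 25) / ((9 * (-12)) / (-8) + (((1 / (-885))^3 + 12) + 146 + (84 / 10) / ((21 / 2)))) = -3049878150 / 238860911473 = -0.01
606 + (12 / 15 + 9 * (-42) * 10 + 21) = -15761 / 5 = -3152.20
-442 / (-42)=221 / 21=10.52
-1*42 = -42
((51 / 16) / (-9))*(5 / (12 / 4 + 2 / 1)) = -17 / 48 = -0.35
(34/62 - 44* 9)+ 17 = -11732/31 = -378.45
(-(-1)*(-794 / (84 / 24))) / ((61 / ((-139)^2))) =-71854.21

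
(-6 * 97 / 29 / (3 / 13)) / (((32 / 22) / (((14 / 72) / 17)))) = -97097 / 141984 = -0.68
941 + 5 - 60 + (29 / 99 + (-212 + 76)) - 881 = -12940 / 99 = -130.71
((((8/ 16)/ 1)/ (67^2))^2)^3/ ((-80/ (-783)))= 783/ 41895520791720228580152320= 0.00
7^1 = 7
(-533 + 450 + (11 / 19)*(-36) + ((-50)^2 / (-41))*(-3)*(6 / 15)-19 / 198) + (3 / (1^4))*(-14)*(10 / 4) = -20941025 / 154242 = -135.77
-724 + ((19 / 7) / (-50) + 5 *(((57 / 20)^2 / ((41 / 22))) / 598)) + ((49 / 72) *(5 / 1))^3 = -548199375148759 / 800738265600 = -684.62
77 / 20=3.85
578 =578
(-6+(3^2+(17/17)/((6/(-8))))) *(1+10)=55/3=18.33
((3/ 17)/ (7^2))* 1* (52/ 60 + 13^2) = 52/ 85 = 0.61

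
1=1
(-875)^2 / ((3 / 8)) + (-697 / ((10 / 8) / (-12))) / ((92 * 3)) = 704383364 / 345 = 2041690.91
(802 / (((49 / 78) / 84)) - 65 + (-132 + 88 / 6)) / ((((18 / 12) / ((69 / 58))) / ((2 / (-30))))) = -51708301 / 9135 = -5660.46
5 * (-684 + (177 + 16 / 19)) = -48085 / 19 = -2530.79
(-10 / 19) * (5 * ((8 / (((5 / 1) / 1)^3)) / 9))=-0.02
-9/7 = -1.29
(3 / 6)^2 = 1 / 4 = 0.25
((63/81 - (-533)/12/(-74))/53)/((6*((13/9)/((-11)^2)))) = 57233/1223664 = 0.05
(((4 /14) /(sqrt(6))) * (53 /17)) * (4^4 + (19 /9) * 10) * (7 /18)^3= 3238459 * sqrt(6) /1338444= 5.93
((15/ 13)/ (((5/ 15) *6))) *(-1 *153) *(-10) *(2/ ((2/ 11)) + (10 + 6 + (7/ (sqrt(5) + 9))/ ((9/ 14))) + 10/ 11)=25490.56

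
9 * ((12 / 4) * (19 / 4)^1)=513 / 4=128.25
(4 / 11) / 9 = 4 / 99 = 0.04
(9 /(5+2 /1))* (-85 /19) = -765 /133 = -5.75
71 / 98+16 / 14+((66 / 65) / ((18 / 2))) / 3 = 109211 / 57330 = 1.90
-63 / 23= -2.74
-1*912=-912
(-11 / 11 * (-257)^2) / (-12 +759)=-66049 / 747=-88.42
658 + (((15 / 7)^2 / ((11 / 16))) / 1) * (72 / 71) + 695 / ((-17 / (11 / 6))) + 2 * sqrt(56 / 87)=4 * sqrt(1218) / 87 + 2302334099 / 3903438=591.43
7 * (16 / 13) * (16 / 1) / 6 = 22.97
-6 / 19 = -0.32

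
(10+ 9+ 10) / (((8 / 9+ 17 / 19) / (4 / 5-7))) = -100.81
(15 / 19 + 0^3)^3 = 3375 / 6859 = 0.49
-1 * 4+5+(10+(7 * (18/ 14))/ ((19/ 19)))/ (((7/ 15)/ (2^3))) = 326.71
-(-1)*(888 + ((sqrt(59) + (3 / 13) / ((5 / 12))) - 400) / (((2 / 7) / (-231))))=21049614 / 65 - 1617*sqrt(59) / 2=317630.01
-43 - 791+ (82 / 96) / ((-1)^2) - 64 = -43063 / 48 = -897.15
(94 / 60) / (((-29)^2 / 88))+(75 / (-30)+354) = 8872481 / 25230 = 351.66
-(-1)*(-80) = -80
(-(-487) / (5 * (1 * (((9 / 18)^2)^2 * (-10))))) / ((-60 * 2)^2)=-0.01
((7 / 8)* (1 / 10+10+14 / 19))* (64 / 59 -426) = -36133391 / 8968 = -4029.15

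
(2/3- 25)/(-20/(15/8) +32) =-73/64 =-1.14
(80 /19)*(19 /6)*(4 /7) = 160 /21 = 7.62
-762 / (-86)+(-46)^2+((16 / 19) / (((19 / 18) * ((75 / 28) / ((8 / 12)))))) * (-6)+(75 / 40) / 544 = 3586675674053 / 1688902400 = 2123.67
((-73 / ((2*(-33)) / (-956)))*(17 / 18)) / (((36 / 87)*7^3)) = -7.04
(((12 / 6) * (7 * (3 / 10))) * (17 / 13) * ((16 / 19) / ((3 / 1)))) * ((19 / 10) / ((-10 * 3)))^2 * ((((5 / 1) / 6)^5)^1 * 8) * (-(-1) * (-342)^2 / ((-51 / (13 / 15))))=-48013 / 1215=-39.52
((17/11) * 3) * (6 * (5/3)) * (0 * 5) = 0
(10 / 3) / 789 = 10 / 2367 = 0.00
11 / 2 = 5.50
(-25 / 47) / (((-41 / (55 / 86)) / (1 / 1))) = 1375 / 165722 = 0.01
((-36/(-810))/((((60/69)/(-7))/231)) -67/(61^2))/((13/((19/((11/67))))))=-58735312351/79815450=-735.89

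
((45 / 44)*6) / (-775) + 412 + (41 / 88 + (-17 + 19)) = 414.46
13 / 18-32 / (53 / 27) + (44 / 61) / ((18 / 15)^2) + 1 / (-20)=-8804027 / 581940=-15.13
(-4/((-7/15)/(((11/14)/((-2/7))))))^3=-4492125/343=-13096.57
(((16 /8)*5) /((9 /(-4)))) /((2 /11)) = -220 /9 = -24.44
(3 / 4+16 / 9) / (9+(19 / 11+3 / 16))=4004 / 17289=0.23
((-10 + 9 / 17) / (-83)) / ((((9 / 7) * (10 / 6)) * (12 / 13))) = 14651 / 253980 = 0.06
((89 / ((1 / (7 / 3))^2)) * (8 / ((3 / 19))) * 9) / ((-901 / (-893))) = 591944696 / 2703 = 218995.45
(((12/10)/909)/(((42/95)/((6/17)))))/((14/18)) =114/84133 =0.00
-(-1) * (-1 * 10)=-10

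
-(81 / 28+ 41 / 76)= -913 / 266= -3.43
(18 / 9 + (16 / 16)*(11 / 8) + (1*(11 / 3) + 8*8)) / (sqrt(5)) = 341*sqrt(5) / 24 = 31.77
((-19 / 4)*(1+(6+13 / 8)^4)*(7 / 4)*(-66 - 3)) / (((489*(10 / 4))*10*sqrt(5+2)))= 6052422469*sqrt(7) / 267059200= 59.96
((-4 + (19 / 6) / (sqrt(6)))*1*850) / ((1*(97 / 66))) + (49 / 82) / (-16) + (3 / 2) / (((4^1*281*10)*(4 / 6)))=-103414156543 / 44701480 + 88825*sqrt(6) / 291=-1565.76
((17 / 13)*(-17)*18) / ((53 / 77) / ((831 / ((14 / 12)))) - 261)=285308892 / 186091789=1.53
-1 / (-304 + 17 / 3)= 3 / 895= 0.00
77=77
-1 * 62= -62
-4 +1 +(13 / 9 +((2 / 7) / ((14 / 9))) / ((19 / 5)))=-12629 / 8379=-1.51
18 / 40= 9 / 20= 0.45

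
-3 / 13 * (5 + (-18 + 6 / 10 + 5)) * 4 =444 / 65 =6.83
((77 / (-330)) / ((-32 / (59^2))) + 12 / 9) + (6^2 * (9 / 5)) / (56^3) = 1172939 / 43904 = 26.72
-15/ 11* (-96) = 1440/ 11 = 130.91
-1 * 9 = -9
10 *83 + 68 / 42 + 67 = 18871 / 21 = 898.62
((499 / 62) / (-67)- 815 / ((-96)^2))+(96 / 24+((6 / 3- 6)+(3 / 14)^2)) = -152546531 / 937939968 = -0.16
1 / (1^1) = 1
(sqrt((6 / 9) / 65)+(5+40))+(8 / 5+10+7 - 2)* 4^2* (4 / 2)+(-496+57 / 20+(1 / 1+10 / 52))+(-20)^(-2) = sqrt(390) / 195+438073 / 5200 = 84.35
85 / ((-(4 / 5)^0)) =-85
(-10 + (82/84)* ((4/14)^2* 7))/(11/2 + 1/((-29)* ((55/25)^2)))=-1.72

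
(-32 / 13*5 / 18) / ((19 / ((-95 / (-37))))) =-400 / 4329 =-0.09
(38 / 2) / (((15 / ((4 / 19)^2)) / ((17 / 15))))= 272 / 4275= 0.06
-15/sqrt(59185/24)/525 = -0.00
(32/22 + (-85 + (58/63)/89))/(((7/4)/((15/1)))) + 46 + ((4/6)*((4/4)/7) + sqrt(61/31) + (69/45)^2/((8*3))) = -173512976141/259043400 + sqrt(1891)/31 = -668.42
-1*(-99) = 99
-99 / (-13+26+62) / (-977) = 33 / 24425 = 0.00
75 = 75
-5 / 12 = -0.42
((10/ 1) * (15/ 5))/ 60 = 1/ 2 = 0.50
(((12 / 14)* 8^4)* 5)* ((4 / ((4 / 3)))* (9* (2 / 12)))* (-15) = -8294400 / 7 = -1184914.29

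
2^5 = 32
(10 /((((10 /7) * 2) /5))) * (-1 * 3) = -105 /2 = -52.50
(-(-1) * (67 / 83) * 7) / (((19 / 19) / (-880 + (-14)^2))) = -320796 / 83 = -3865.01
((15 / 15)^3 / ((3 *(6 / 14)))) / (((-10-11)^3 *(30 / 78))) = -13 / 59535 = -0.00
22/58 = 0.38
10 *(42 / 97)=420 / 97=4.33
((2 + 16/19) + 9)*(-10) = -2250/19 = -118.42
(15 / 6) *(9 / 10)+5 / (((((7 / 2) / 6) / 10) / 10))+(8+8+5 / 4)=12273 / 14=876.64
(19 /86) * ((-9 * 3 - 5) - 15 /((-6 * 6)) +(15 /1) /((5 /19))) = 5795 /1032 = 5.62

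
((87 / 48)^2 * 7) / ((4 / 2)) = 5887 / 512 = 11.50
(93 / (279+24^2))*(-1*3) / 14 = -31 / 1330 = -0.02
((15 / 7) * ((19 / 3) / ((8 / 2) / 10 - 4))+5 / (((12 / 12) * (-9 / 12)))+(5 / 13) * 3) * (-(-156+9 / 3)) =-258485 / 182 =-1420.25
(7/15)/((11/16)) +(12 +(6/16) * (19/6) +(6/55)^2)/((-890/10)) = 6855287/12922800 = 0.53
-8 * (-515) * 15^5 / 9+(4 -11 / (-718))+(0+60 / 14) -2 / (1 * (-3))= 347625008.97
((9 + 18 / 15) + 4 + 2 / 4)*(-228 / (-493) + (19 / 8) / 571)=154478037 / 22520240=6.86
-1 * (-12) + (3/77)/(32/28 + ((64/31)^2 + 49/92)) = 485331312/40422173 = 12.01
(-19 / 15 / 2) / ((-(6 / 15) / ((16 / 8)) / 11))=209 / 6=34.83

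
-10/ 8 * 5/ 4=-25/ 16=-1.56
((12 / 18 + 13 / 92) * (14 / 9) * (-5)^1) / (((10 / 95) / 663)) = -32773195 / 828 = -39581.15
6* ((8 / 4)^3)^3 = 3072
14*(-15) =-210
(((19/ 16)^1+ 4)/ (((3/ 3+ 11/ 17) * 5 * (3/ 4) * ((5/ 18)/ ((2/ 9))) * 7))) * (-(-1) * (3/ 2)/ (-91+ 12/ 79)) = -111469/ 70334600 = -0.00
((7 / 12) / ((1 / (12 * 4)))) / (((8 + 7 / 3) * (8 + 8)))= 21 / 124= 0.17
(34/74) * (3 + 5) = 136/37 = 3.68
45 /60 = 3 /4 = 0.75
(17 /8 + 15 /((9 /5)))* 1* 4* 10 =1255 /3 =418.33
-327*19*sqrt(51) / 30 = -2071*sqrt(51) / 10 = -1478.99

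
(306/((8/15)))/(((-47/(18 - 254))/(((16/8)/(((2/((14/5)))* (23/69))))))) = 24200.04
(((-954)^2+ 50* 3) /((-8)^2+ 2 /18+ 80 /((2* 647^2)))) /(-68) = -208.80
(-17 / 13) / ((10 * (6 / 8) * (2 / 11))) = -187 / 195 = -0.96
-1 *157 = -157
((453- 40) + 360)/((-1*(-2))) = 773/2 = 386.50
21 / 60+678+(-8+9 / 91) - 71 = 1090997 / 1820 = 599.45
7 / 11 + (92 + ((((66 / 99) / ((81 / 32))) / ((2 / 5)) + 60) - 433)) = -747652 / 2673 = -279.71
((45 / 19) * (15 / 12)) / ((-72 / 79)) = -1975 / 608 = -3.25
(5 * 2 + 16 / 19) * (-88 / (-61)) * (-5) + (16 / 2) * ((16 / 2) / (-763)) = -69232496 / 884317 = -78.29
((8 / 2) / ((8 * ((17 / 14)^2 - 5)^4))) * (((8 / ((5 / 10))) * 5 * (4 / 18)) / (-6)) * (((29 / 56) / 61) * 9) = -30569916160 / 41721823281063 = -0.00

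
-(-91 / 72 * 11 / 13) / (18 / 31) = 2387 / 1296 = 1.84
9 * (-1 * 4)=-36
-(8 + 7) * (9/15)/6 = -3/2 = -1.50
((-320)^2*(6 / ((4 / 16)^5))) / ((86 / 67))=21076377600 / 43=490148316.28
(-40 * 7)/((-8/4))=140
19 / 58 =0.33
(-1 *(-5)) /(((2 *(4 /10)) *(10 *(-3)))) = -5 /24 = -0.21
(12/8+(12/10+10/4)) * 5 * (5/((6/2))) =130/3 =43.33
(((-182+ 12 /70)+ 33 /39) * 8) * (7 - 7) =0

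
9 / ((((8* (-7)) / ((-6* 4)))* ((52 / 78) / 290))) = 11745 / 7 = 1677.86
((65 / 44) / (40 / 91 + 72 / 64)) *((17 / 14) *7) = 8.03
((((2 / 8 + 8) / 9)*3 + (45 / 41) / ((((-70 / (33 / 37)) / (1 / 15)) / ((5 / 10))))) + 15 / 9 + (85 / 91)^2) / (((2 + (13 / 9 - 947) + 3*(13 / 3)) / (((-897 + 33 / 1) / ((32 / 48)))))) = 3874655950488 / 526045349375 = 7.37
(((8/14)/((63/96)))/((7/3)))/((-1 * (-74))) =64/12691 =0.01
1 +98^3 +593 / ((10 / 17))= 9422011 / 10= 942201.10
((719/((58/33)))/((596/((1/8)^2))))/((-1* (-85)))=23727/188049920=0.00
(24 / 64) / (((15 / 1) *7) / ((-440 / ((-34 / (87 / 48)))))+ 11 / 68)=16269 / 201226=0.08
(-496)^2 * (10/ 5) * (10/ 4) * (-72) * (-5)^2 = -2214144000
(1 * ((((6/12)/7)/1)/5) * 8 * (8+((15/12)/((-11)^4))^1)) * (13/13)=66931/73205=0.91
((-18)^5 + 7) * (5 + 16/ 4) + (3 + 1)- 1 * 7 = -17006052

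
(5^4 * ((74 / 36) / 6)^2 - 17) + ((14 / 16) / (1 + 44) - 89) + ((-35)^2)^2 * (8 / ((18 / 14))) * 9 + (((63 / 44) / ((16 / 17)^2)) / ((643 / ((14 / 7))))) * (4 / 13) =3605077027834554203 / 42899725440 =84034967.38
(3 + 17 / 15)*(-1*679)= -42098 / 15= -2806.53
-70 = -70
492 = 492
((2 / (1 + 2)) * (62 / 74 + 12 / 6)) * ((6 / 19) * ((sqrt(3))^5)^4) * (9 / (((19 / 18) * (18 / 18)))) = 300793.14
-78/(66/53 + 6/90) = -62010/1043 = -59.45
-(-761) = 761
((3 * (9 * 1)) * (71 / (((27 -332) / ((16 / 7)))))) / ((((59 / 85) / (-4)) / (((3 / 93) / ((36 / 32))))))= 1853952 / 780983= 2.37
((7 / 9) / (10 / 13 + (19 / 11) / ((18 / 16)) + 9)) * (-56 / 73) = -56056 / 1062077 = -0.05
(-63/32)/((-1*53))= 63/1696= 0.04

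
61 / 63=0.97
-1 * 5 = -5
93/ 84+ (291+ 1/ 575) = 4702953/ 16100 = 292.11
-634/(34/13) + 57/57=-4104/17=-241.41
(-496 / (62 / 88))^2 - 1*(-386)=496002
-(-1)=1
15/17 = 0.88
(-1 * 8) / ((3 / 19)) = -152 / 3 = -50.67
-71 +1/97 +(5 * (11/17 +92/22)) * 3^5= 105135383/18139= 5796.10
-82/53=-1.55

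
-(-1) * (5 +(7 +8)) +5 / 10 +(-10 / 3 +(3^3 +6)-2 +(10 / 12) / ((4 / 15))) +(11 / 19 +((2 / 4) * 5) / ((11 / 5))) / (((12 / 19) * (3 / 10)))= 15931 / 264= 60.34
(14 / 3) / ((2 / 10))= 70 / 3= 23.33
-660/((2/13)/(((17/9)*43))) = -1045330/3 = -348443.33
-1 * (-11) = 11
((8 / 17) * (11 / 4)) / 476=11 / 4046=0.00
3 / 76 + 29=2207 / 76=29.04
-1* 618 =-618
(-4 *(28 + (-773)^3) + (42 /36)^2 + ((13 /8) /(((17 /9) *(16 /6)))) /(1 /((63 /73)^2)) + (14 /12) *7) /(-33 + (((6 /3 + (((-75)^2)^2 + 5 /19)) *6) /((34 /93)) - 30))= 3.56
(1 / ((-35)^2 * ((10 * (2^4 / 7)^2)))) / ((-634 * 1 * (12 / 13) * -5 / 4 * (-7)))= -13 / 4260480000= -0.00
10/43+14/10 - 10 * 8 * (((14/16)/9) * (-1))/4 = 13843/3870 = 3.58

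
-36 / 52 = -9 / 13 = -0.69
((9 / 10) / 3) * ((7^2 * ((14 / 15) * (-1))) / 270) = -343 / 6750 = -0.05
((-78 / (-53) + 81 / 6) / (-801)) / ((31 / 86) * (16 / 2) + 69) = -22747 / 87481482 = -0.00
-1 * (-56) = 56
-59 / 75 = -0.79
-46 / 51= -0.90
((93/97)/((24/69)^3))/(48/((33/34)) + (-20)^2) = 4148947/81846272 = 0.05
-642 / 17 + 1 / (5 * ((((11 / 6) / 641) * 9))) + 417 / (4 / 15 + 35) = -18.17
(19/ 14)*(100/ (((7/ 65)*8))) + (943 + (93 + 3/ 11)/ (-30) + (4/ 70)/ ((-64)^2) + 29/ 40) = 1098.14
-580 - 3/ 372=-71921/ 124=-580.01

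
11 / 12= 0.92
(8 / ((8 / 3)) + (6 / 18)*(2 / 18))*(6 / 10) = 82 / 45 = 1.82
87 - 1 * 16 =71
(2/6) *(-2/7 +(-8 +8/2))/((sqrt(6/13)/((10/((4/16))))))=-200 *sqrt(78)/21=-84.11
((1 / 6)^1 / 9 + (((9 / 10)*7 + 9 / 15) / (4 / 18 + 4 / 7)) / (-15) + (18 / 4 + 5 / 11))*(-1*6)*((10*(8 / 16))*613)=-1999696111 / 24750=-80795.80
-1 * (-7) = 7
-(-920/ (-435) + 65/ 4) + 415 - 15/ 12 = 68797/ 174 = 395.39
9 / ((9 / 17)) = 17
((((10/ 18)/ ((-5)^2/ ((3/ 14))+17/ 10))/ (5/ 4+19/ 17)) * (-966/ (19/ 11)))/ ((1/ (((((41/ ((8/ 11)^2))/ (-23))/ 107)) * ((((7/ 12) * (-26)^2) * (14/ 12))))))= 192058541675/ 11954967048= 16.07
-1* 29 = -29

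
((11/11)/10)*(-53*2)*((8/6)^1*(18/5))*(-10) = 508.80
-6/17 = -0.35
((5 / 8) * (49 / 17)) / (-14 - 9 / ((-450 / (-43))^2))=-0.13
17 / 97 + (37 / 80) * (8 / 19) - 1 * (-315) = 5812269 / 18430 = 315.37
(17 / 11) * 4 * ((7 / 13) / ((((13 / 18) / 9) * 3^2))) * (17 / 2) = 72828 / 1859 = 39.18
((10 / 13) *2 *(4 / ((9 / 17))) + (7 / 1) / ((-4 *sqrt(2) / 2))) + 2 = 1594 / 117-7 *sqrt(2) / 4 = 11.15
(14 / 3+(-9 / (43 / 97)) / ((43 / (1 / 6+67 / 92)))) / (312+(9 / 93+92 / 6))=67142311 / 5179958708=0.01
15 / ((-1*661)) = -15 / 661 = -0.02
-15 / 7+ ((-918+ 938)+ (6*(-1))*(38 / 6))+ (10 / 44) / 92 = -285349 / 14168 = -20.14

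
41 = 41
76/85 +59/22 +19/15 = 27167/5610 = 4.84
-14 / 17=-0.82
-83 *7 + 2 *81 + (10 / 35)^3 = -143709 / 343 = -418.98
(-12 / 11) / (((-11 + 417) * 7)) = -6 / 15631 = -0.00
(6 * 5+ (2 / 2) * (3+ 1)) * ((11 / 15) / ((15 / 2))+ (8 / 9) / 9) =13532 / 2025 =6.68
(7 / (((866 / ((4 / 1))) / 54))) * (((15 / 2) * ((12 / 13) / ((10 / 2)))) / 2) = 6804 / 5629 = 1.21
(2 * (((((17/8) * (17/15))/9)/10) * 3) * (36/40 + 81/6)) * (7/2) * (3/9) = 2023/750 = 2.70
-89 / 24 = -3.71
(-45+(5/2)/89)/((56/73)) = -584365/9968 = -58.62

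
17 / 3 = 5.67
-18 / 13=-1.38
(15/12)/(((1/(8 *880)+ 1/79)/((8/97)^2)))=44492800/66982671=0.66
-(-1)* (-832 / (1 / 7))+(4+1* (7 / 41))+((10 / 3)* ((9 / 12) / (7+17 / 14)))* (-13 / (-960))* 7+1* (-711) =-5912203003 / 905280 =-6530.80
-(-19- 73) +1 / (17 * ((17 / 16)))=26604 / 289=92.06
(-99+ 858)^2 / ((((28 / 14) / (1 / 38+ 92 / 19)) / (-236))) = -6287924115 / 19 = -330943374.47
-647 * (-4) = 2588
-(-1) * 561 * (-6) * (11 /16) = -18513 /8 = -2314.12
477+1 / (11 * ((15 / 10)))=15743 / 33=477.06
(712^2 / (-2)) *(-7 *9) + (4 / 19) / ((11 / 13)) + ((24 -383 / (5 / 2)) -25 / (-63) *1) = 1051293271183 / 65835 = 15968607.45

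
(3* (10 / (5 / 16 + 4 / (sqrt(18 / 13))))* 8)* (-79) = 13651200 / 26399 - 29122560* sqrt(26) / 26399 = -5107.97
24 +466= 490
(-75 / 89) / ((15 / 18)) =-90 / 89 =-1.01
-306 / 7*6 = -1836 / 7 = -262.29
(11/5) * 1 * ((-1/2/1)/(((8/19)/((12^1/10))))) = -627/200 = -3.14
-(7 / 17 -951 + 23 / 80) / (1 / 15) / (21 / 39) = 50403951 / 1904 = 26472.66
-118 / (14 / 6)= -354 / 7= -50.57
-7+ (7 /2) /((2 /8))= 7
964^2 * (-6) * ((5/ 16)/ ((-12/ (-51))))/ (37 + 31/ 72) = -106636716/ 539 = -197841.77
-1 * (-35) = 35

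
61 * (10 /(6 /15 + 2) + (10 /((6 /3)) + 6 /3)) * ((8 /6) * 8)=65392 /9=7265.78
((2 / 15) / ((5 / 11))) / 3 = 22 / 225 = 0.10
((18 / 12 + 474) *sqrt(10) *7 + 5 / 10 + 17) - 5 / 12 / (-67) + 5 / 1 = 18095 / 804 + 6657 *sqrt(10) / 2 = 10548.15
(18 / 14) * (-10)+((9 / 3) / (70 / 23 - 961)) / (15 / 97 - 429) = -27495846403 / 2138567046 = -12.86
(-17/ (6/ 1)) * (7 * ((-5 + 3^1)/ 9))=119/ 27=4.41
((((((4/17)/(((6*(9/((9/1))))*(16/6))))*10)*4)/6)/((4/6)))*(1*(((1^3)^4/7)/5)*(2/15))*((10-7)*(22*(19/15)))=418/8925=0.05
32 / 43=0.74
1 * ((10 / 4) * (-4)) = -10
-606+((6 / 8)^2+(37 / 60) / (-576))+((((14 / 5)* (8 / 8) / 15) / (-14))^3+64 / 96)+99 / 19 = -410099983913 / 684000000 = -599.56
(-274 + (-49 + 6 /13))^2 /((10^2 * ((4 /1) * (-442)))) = -17581249 /29879200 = -0.59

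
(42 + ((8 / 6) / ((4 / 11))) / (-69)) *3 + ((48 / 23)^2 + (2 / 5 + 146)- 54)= 1766299 / 7935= 222.60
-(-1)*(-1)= -1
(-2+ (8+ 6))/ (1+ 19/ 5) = 5/ 2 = 2.50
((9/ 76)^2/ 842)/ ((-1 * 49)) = -0.00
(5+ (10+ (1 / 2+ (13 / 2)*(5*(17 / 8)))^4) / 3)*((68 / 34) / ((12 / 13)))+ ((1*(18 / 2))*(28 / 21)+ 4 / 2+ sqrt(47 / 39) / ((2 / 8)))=4*sqrt(1833) / 39+ 19949170073965 / 1179648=16911125.40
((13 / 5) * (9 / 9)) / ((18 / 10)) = 13 / 9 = 1.44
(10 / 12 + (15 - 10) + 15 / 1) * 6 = 125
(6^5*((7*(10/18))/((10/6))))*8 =145152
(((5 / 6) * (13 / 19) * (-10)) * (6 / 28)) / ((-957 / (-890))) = -144625 / 127281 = -1.14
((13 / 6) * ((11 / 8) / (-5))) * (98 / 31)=-7007 / 3720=-1.88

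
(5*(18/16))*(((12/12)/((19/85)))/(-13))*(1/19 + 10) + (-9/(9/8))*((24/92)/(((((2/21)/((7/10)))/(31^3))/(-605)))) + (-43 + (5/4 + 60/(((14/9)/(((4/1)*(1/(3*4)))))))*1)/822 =85853779388894122/310540503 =276465641.55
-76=-76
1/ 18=0.06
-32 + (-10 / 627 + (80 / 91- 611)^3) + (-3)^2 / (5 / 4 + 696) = -227115996.11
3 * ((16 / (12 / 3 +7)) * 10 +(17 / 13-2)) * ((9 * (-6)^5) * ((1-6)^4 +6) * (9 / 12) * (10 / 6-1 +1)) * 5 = -1640264434200 / 143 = -11470380658.74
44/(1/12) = 528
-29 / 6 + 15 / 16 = -3.90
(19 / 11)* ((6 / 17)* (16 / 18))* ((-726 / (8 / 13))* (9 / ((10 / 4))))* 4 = -782496 / 85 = -9205.84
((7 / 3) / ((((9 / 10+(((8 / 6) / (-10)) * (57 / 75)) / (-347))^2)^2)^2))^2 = 2411045362737984850958737662101797594656399926776299253106117248535156250000000000000000 / 82487145477577166453298774530785302793436747376321037398638098423336663630069502548801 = 29.23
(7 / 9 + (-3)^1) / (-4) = 0.56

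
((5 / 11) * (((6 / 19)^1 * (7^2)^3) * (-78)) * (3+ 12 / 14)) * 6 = -6371197560 / 209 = -30484198.85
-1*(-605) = 605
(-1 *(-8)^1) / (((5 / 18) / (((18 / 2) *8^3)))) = 663552 / 5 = 132710.40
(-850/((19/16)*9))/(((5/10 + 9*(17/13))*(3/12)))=-1414400/54549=-25.93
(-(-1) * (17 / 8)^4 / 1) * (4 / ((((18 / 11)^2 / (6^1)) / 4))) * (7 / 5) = 70742287 / 69120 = 1023.47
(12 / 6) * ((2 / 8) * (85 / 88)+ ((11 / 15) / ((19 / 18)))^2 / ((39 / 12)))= 16105873 / 20649200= 0.78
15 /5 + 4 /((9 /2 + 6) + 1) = 3.35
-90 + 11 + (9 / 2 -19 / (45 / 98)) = -10429 / 90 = -115.88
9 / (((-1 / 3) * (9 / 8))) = -24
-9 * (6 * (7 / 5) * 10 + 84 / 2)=-1134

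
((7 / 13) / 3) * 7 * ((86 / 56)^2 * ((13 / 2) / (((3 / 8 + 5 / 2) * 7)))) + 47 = 92653 / 1932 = 47.96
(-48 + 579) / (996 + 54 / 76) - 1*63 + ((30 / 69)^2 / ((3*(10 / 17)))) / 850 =-1251583438 / 20035875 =-62.47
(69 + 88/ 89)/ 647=6229/ 57583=0.11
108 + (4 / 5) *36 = 684 / 5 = 136.80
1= 1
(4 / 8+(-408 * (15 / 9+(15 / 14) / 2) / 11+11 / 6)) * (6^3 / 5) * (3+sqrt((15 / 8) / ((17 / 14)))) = -3959496 / 385 -659916 * sqrt(1785) / 6545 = -14544.29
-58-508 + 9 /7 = -3953 /7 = -564.71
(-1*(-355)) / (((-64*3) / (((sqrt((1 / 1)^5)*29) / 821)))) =-10295 / 157632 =-0.07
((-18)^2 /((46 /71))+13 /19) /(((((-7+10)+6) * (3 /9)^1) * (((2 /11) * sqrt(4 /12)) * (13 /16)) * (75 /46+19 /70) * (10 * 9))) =67401796 * sqrt(3) /10210239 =11.43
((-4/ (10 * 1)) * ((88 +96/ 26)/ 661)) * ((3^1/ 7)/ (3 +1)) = -1788/ 300755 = -0.01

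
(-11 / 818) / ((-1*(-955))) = -11 / 781190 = -0.00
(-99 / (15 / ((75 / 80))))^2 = 9801 / 256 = 38.29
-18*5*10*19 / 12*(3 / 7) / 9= -475 / 7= -67.86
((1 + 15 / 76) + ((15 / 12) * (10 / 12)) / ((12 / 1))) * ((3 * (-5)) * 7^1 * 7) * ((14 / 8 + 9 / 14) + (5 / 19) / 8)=-634784045 / 277248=-2289.59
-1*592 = -592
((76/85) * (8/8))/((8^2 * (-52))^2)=19/235356160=0.00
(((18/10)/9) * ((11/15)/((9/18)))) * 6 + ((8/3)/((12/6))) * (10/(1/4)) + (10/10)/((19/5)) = 78883/1425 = 55.36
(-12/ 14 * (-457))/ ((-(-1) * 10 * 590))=1371/ 20650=0.07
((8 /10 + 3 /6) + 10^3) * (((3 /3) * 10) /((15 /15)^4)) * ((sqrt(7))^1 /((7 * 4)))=10013 * sqrt(7) /28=946.14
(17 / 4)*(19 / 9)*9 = 323 / 4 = 80.75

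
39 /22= 1.77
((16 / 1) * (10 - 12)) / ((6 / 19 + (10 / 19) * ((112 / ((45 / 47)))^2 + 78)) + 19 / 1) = -246240 / 55883927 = -0.00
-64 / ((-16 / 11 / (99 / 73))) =4356 / 73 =59.67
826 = 826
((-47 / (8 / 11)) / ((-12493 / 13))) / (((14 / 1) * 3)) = 0.00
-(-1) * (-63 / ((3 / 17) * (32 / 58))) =-10353 / 16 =-647.06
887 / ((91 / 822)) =729114 / 91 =8012.24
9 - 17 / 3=10 / 3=3.33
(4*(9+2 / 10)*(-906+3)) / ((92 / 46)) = -83076 / 5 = -16615.20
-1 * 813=-813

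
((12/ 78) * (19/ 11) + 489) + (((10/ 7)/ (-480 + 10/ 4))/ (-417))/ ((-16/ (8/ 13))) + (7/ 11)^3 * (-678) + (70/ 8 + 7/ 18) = 37470586480121/ 115763091444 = 323.68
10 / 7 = 1.43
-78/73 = -1.07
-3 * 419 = -1257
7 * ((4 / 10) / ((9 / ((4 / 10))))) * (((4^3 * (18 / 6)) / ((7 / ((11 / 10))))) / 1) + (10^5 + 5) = 37503283 / 375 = 100008.75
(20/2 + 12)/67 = 22/67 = 0.33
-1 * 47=-47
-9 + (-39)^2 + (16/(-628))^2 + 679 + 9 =54227816/24649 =2200.00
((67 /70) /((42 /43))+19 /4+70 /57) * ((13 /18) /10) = 280709 /558600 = 0.50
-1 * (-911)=911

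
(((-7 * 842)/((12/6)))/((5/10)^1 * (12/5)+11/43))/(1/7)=-4435235/313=-14170.08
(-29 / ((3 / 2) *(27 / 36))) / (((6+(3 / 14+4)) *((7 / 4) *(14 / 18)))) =-1856 / 1001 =-1.85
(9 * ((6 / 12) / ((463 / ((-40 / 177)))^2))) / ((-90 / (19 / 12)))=-380 / 20147899203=-0.00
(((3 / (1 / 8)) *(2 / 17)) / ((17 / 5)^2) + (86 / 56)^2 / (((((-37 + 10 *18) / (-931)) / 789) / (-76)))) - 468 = 2586111153525 / 2810236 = 920246.97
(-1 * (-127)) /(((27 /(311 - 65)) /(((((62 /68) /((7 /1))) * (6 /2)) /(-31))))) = -5207 /357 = -14.59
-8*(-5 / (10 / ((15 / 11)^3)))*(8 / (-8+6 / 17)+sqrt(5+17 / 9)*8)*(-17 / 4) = 780300 / 17303 - 153000*sqrt(62) / 1331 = -860.03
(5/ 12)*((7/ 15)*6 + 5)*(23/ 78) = 23/ 24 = 0.96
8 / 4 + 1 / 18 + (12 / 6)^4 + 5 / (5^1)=19.06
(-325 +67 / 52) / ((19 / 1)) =-16833 / 988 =-17.04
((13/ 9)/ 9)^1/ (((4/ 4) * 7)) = 13/ 567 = 0.02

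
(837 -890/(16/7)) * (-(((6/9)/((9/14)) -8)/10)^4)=-34948275322/332150625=-105.22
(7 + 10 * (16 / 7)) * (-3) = -627 / 7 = -89.57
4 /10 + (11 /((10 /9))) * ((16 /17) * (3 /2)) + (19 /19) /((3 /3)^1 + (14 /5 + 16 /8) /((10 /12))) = 14.52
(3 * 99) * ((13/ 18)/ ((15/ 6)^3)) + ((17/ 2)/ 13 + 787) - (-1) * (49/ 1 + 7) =2786491/ 3250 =857.38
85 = 85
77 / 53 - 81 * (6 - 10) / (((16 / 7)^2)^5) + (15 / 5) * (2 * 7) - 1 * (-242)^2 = -852557079854290059 / 14568529068032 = -58520.46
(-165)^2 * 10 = 272250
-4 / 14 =-2 / 7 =-0.29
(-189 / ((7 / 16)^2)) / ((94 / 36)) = -378.16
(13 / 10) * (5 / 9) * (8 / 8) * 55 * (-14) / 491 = -5005 / 4419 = -1.13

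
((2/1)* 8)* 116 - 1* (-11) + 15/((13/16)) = 24511/13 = 1885.46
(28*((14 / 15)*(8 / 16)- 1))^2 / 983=50176 / 221175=0.23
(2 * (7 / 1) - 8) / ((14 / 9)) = 27 / 7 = 3.86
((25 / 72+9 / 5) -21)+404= 385.15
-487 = -487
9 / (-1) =-9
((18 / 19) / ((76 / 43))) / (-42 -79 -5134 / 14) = -0.00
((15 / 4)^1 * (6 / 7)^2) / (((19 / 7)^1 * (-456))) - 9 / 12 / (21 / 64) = -46253 / 20216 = -2.29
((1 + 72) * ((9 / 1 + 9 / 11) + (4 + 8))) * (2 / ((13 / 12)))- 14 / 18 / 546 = 22705909 / 7722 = 2940.42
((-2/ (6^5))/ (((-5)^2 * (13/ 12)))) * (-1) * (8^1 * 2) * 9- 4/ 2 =-5846/ 2925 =-2.00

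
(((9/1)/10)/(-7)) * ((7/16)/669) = -3/35680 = -0.00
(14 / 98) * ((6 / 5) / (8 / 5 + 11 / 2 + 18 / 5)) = 12 / 749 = 0.02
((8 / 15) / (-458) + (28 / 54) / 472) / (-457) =481 / 3334244580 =0.00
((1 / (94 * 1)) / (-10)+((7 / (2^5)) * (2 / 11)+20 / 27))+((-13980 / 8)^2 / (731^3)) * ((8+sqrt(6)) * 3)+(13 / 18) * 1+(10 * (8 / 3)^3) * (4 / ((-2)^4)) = 36645075 * sqrt(6) / 1562471564+21416513720619577 / 436210811237520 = 49.15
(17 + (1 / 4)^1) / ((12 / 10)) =115 / 8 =14.38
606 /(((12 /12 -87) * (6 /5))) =-505 /86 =-5.87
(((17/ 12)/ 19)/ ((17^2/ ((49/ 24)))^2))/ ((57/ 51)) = 2401/ 721122048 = 0.00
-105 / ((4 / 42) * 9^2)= -245 / 18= -13.61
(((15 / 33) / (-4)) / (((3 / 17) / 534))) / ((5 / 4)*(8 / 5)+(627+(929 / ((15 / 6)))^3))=-945625 / 141112385414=-0.00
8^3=512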